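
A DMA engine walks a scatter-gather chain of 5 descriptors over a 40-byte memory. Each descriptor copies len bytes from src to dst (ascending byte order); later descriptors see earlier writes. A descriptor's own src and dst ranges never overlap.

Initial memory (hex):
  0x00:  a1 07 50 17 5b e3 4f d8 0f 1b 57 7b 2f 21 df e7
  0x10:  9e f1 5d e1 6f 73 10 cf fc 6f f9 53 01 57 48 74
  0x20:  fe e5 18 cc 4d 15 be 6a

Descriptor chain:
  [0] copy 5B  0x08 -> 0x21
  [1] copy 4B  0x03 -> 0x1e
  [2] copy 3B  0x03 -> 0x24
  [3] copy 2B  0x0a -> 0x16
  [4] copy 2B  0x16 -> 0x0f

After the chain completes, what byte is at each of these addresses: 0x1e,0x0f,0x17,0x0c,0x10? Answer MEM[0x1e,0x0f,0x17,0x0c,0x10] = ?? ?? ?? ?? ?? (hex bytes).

D0: mem[0x21..0x25] <- [0f 1b 57 7b 2f]
D1: mem[0x1e..0x21] <- [17 5b e3 4f]
D2: mem[0x24..0x26] <- [17 5b e3]
D3: mem[0x16..0x17] <- [57 7b]
D4: mem[0x0f..0x10] <- [57 7b]
query mem[0x1e]=0x17, mem[0x0f]=0x57, mem[0x17]=0x7b, mem[0x0c]=0x2f, mem[0x10]=0x7b

MEM[0x1e,0x0f,0x17,0x0c,0x10] = 17 57 7b 2f 7b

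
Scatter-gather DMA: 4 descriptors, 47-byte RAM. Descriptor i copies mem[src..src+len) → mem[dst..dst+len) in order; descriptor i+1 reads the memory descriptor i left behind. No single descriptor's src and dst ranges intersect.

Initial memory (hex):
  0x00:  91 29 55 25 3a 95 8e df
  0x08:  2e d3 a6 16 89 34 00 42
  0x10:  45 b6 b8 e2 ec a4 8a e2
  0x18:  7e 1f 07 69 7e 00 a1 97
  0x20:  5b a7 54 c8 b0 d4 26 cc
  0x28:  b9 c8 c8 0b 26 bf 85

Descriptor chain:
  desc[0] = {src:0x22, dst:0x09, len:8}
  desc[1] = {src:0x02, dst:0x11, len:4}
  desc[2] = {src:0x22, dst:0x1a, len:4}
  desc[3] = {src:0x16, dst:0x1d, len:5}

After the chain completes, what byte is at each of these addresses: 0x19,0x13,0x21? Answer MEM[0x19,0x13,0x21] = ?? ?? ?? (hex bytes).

#0 dst[0x09+8] := {0x54,0xc8,0xb0,0xd4,0x26,0xcc,0xb9,0xc8}
#1 dst[0x11+4] := {0x55,0x25,0x3a,0x95}
#2 dst[0x1a+4] := {0x54,0xc8,0xb0,0xd4}
#3 dst[0x1d+5] := {0x8a,0xe2,0x7e,0x1f,0x54}
query mem[0x19]=0x1f, mem[0x13]=0x3a, mem[0x21]=0x54

MEM[0x19,0x13,0x21] = 1f 3a 54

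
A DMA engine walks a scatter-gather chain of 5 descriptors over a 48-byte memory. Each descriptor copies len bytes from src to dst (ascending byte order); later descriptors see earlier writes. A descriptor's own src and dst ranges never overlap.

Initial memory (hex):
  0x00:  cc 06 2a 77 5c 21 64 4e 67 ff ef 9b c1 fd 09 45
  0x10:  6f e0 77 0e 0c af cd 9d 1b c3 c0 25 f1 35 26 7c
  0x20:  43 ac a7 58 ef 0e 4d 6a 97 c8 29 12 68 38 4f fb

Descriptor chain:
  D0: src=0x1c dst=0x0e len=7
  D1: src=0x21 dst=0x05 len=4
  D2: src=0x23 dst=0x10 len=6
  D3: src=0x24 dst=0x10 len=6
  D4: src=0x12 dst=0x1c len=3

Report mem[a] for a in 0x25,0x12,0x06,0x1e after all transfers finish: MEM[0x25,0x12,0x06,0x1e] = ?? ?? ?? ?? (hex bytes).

[0] 0x1c->0x0e len=7 : f1 35 26 7c 43 ac a7
[1] 0x21->0x05 len=4 : ac a7 58 ef
[2] 0x23->0x10 len=6 : 58 ef 0e 4d 6a 97
[3] 0x24->0x10 len=6 : ef 0e 4d 6a 97 c8
[4] 0x12->0x1c len=3 : 4d 6a 97
query mem[0x25]=0x0e, mem[0x12]=0x4d, mem[0x06]=0xa7, mem[0x1e]=0x97

MEM[0x25,0x12,0x06,0x1e] = 0e 4d a7 97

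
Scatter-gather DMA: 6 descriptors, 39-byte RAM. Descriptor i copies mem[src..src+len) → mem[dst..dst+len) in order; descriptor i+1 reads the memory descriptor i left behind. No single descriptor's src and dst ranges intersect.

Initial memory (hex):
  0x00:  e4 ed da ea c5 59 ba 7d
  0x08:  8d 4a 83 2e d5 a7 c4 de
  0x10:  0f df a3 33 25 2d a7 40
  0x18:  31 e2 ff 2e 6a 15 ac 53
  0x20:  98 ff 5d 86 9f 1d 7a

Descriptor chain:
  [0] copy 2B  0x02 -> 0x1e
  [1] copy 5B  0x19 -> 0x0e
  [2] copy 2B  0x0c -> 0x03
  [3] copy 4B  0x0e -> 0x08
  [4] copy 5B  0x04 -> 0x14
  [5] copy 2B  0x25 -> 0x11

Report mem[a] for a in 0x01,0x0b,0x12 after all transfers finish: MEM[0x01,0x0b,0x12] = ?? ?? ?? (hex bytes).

[0] 0x02->0x1e len=2 : da ea
[1] 0x19->0x0e len=5 : e2 ff 2e 6a 15
[2] 0x0c->0x03 len=2 : d5 a7
[3] 0x0e->0x08 len=4 : e2 ff 2e 6a
[4] 0x04->0x14 len=5 : a7 59 ba 7d e2
[5] 0x25->0x11 len=2 : 1d 7a
query mem[0x01]=0xed, mem[0x0b]=0x6a, mem[0x12]=0x7a

MEM[0x01,0x0b,0x12] = ed 6a 7a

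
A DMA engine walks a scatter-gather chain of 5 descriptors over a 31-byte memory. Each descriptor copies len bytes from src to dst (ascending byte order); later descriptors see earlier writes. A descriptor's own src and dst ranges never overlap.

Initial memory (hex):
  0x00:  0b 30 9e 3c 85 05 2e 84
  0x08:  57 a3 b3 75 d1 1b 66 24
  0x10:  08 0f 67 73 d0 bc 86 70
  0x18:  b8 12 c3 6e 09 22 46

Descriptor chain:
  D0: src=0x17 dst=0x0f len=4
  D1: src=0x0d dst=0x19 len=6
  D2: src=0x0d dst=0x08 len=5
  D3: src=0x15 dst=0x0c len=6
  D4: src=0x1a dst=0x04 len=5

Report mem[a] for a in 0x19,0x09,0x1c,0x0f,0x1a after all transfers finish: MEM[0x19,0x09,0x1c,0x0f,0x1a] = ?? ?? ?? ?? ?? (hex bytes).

MEM[0x19,0x09,0x1c,0x0f,0x1a] = 1b 66 b8 b8 66

[0] 0x17->0x0f len=4 : 70 b8 12 c3
[1] 0x0d->0x19 len=6 : 1b 66 70 b8 12 c3
[2] 0x0d->0x08 len=5 : 1b 66 70 b8 12
[3] 0x15->0x0c len=6 : bc 86 70 b8 1b 66
[4] 0x1a->0x04 len=5 : 66 70 b8 12 c3
query mem[0x19]=0x1b, mem[0x09]=0x66, mem[0x1c]=0xb8, mem[0x0f]=0xb8, mem[0x1a]=0x66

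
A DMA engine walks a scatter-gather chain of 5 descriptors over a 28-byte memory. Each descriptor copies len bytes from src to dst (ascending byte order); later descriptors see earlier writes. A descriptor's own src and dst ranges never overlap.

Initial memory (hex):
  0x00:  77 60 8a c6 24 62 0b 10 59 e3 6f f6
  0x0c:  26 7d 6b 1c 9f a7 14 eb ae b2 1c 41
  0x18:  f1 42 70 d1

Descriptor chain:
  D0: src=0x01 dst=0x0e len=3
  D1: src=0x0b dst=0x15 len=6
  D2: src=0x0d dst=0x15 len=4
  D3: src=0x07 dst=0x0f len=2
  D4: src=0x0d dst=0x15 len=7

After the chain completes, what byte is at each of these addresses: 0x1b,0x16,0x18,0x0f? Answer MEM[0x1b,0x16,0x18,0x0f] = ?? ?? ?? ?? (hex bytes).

MEM[0x1b,0x16,0x18,0x0f] = eb 60 59 10

  after D0: wrote 3B at 0x0e = 608ac6
  after D1: wrote 6B at 0x15 = f6267d608ac6
  after D2: wrote 4B at 0x15 = 7d608ac6
  after D3: wrote 2B at 0x0f = 1059
  after D4: wrote 7B at 0x15 = 7d601059a714eb
query mem[0x1b]=0xeb, mem[0x16]=0x60, mem[0x18]=0x59, mem[0x0f]=0x10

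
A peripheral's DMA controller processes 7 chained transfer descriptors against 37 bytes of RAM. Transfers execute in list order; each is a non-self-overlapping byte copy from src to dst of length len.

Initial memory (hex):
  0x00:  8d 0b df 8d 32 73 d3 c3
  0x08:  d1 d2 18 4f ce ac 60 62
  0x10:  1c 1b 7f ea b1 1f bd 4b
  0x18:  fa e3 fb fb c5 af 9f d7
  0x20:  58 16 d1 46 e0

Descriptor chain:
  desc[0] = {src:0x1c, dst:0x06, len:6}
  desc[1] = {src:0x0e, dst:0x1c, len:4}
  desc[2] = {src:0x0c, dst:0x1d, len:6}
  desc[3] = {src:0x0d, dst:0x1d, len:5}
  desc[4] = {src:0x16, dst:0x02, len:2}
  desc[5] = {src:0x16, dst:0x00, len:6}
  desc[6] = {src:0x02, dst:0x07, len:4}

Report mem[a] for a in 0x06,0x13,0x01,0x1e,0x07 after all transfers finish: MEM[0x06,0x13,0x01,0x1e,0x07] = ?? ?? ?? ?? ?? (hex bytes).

MEM[0x06,0x13,0x01,0x1e,0x07] = c5 ea 4b 60 fa

D0: mem[0x06..0x0b] <- [c5 af 9f d7 58 16]
D1: mem[0x1c..0x1f] <- [60 62 1c 1b]
D2: mem[0x1d..0x22] <- [ce ac 60 62 1c 1b]
D3: mem[0x1d..0x21] <- [ac 60 62 1c 1b]
D4: mem[0x02..0x03] <- [bd 4b]
D5: mem[0x00..0x05] <- [bd 4b fa e3 fb fb]
D6: mem[0x07..0x0a] <- [fa e3 fb fb]
query mem[0x06]=0xc5, mem[0x13]=0xea, mem[0x01]=0x4b, mem[0x1e]=0x60, mem[0x07]=0xfa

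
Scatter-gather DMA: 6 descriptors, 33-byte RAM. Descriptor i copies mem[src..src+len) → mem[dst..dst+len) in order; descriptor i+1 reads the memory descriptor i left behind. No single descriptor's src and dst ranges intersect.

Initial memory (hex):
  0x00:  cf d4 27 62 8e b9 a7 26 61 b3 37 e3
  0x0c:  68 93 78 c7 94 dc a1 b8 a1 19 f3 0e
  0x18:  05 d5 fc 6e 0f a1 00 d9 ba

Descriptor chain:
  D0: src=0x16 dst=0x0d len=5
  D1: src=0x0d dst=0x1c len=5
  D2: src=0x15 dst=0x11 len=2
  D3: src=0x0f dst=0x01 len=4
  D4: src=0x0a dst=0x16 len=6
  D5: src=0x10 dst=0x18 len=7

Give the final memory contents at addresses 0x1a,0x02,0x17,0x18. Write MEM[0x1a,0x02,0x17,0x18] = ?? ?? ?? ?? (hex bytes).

#0 dst[0x0d+5] := {0xf3,0x0e,0x05,0xd5,0xfc}
#1 dst[0x1c+5] := {0xf3,0x0e,0x05,0xd5,0xfc}
#2 dst[0x11+2] := {0x19,0xf3}
#3 dst[0x01+4] := {0x05,0xd5,0x19,0xf3}
#4 dst[0x16+6] := {0x37,0xe3,0x68,0xf3,0x0e,0x05}
#5 dst[0x18+7] := {0xd5,0x19,0xf3,0xb8,0xa1,0x19,0x37}
query mem[0x1a]=0xf3, mem[0x02]=0xd5, mem[0x17]=0xe3, mem[0x18]=0xd5

MEM[0x1a,0x02,0x17,0x18] = f3 d5 e3 d5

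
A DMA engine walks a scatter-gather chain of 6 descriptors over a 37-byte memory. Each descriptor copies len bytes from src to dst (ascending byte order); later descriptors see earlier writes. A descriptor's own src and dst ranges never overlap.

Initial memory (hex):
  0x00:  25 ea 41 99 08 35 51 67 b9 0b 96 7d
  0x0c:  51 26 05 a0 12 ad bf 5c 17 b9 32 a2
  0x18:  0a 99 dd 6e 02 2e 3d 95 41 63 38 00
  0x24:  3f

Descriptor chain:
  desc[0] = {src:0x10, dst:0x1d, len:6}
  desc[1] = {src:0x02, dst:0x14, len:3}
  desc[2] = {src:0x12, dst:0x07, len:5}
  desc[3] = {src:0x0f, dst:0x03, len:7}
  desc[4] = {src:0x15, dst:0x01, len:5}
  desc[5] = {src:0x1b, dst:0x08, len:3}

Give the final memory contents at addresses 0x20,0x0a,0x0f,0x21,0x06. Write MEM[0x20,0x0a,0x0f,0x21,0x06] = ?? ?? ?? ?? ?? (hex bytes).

MEM[0x20,0x0a,0x0f,0x21,0x06] = 5c 12 a0 17 bf

[0] 0x10->0x1d len=6 : 12 ad bf 5c 17 b9
[1] 0x02->0x14 len=3 : 41 99 08
[2] 0x12->0x07 len=5 : bf 5c 41 99 08
[3] 0x0f->0x03 len=7 : a0 12 ad bf 5c 41 99
[4] 0x15->0x01 len=5 : 99 08 a2 0a 99
[5] 0x1b->0x08 len=3 : 6e 02 12
query mem[0x20]=0x5c, mem[0x0a]=0x12, mem[0x0f]=0xa0, mem[0x21]=0x17, mem[0x06]=0xbf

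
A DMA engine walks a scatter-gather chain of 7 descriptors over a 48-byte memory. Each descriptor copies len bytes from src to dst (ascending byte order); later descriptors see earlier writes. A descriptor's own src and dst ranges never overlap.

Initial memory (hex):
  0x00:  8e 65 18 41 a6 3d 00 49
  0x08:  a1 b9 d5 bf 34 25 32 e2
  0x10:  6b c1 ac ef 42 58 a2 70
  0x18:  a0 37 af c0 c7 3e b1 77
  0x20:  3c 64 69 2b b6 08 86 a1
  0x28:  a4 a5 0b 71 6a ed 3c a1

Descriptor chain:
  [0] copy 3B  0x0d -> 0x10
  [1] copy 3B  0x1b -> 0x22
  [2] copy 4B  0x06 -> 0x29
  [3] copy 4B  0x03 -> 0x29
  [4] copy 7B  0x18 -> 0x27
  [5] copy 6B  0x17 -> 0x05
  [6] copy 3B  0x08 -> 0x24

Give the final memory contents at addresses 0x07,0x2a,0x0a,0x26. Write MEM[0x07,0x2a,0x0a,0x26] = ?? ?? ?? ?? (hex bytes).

[0] 0x0d->0x10 len=3 : 25 32 e2
[1] 0x1b->0x22 len=3 : c0 c7 3e
[2] 0x06->0x29 len=4 : 00 49 a1 b9
[3] 0x03->0x29 len=4 : 41 a6 3d 00
[4] 0x18->0x27 len=7 : a0 37 af c0 c7 3e b1
[5] 0x17->0x05 len=6 : 70 a0 37 af c0 c7
[6] 0x08->0x24 len=3 : af c0 c7
query mem[0x07]=0x37, mem[0x2a]=0xc0, mem[0x0a]=0xc7, mem[0x26]=0xc7

MEM[0x07,0x2a,0x0a,0x26] = 37 c0 c7 c7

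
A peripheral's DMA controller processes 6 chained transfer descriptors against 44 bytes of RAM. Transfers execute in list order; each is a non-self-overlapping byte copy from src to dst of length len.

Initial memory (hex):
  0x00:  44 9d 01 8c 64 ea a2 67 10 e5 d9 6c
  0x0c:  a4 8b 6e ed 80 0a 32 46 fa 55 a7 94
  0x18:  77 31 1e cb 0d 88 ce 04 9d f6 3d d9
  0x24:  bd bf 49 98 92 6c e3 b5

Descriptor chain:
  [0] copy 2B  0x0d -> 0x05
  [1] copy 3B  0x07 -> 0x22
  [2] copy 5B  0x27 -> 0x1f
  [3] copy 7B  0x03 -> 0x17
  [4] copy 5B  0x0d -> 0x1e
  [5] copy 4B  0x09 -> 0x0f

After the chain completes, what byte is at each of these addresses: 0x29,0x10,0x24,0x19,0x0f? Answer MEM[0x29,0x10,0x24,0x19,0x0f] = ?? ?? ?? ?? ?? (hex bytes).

  after D0: wrote 2B at 0x05 = 8b6e
  after D1: wrote 3B at 0x22 = 6710e5
  after D2: wrote 5B at 0x1f = 98926ce3b5
  after D3: wrote 7B at 0x17 = 8c648b6e6710e5
  after D4: wrote 5B at 0x1e = 8b6eed800a
  after D5: wrote 4B at 0x0f = e5d96ca4
query mem[0x29]=0x6c, mem[0x10]=0xd9, mem[0x24]=0xe5, mem[0x19]=0x8b, mem[0x0f]=0xe5

MEM[0x29,0x10,0x24,0x19,0x0f] = 6c d9 e5 8b e5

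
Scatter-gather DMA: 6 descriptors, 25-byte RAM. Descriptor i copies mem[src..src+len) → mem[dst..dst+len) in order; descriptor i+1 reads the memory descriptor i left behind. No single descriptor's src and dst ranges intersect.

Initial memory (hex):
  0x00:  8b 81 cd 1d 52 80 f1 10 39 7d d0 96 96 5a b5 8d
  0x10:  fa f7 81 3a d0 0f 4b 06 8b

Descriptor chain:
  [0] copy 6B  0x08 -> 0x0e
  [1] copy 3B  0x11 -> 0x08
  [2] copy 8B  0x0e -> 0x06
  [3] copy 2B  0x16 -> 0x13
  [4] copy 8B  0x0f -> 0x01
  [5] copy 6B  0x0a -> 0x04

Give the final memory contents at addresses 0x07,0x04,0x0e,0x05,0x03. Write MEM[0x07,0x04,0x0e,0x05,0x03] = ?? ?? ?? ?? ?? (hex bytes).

#0 dst[0x0e+6] := {0x39,0x7d,0xd0,0x96,0x96,0x5a}
#1 dst[0x08+3] := {0x96,0x96,0x5a}
#2 dst[0x06+8] := {0x39,0x7d,0xd0,0x96,0x96,0x5a,0xd0,0x0f}
#3 dst[0x13+2] := {0x4b,0x06}
#4 dst[0x01+8] := {0x7d,0xd0,0x96,0x96,0x4b,0x06,0x0f,0x4b}
#5 dst[0x04+6] := {0x96,0x5a,0xd0,0x0f,0x39,0x7d}
query mem[0x07]=0x0f, mem[0x04]=0x96, mem[0x0e]=0x39, mem[0x05]=0x5a, mem[0x03]=0x96

MEM[0x07,0x04,0x0e,0x05,0x03] = 0f 96 39 5a 96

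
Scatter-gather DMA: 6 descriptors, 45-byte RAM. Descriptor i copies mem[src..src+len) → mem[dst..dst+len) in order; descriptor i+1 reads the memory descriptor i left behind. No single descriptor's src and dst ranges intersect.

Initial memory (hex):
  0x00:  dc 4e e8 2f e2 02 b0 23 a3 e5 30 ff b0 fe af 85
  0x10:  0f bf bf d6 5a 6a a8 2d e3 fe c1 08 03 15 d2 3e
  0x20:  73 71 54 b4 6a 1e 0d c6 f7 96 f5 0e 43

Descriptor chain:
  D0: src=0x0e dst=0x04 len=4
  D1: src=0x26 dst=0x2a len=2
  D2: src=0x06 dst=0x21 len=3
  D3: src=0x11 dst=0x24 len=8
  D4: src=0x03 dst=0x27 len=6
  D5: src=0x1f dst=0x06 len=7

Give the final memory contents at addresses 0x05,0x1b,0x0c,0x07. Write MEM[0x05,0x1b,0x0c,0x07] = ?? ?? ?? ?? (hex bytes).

D0: mem[0x04..0x07] <- [af 85 0f bf]
D1: mem[0x2a..0x2b] <- [0d c6]
D2: mem[0x21..0x23] <- [0f bf a3]
D3: mem[0x24..0x2b] <- [bf bf d6 5a 6a a8 2d e3]
D4: mem[0x27..0x2c] <- [2f af 85 0f bf a3]
D5: mem[0x06..0x0c] <- [3e 73 0f bf a3 bf bf]
query mem[0x05]=0x85, mem[0x1b]=0x08, mem[0x0c]=0xbf, mem[0x07]=0x73

MEM[0x05,0x1b,0x0c,0x07] = 85 08 bf 73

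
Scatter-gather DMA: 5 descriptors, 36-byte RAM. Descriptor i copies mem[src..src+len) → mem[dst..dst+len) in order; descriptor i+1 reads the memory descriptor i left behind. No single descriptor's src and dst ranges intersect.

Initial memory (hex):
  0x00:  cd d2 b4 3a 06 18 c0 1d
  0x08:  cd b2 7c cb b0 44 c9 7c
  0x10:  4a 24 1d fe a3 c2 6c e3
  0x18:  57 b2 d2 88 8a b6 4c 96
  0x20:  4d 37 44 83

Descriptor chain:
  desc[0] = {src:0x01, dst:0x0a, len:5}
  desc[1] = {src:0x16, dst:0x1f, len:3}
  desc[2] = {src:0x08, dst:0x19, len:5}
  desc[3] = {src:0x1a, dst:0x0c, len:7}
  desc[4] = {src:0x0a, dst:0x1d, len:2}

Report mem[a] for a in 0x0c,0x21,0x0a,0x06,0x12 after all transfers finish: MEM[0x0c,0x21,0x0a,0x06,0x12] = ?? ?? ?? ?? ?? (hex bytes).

[0] 0x01->0x0a len=5 : d2 b4 3a 06 18
[1] 0x16->0x1f len=3 : 6c e3 57
[2] 0x08->0x19 len=5 : cd b2 d2 b4 3a
[3] 0x1a->0x0c len=7 : b2 d2 b4 3a 4c 6c e3
[4] 0x0a->0x1d len=2 : d2 b4
query mem[0x0c]=0xb2, mem[0x21]=0x57, mem[0x0a]=0xd2, mem[0x06]=0xc0, mem[0x12]=0xe3

MEM[0x0c,0x21,0x0a,0x06,0x12] = b2 57 d2 c0 e3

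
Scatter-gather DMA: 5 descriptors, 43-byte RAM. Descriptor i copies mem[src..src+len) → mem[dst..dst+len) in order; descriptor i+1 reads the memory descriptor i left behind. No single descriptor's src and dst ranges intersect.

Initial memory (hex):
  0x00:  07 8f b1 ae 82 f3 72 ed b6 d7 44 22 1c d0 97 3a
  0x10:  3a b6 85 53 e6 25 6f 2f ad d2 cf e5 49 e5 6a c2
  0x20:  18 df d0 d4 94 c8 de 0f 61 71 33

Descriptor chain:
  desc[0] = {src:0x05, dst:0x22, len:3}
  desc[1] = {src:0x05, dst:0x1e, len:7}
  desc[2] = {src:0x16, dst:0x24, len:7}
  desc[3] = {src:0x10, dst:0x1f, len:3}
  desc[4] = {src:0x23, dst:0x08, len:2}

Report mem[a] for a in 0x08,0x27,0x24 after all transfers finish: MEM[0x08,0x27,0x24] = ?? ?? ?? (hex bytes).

[0] 0x05->0x22 len=3 : f3 72 ed
[1] 0x05->0x1e len=7 : f3 72 ed b6 d7 44 22
[2] 0x16->0x24 len=7 : 6f 2f ad d2 cf e5 49
[3] 0x10->0x1f len=3 : 3a b6 85
[4] 0x23->0x08 len=2 : 44 6f
query mem[0x08]=0x44, mem[0x27]=0xd2, mem[0x24]=0x6f

MEM[0x08,0x27,0x24] = 44 d2 6f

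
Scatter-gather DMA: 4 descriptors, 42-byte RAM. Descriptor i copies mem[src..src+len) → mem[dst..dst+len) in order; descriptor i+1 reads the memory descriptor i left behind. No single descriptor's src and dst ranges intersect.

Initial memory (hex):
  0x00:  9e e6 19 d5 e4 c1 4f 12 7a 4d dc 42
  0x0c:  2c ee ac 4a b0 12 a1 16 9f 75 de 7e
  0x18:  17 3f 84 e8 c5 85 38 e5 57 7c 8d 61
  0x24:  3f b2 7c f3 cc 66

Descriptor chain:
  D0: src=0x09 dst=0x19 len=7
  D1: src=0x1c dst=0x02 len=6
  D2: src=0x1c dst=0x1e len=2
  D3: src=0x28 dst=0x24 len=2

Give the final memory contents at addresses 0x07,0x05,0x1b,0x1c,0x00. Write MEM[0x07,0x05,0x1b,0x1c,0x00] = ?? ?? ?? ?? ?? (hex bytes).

MEM[0x07,0x05,0x1b,0x1c,0x00] = 7c 4a 42 2c 9e

  after D0: wrote 7B at 0x19 = 4ddc422ceeac4a
  after D1: wrote 6B at 0x02 = 2ceeac4a577c
  after D2: wrote 2B at 0x1e = 2cee
  after D3: wrote 2B at 0x24 = cc66
query mem[0x07]=0x7c, mem[0x05]=0x4a, mem[0x1b]=0x42, mem[0x1c]=0x2c, mem[0x00]=0x9e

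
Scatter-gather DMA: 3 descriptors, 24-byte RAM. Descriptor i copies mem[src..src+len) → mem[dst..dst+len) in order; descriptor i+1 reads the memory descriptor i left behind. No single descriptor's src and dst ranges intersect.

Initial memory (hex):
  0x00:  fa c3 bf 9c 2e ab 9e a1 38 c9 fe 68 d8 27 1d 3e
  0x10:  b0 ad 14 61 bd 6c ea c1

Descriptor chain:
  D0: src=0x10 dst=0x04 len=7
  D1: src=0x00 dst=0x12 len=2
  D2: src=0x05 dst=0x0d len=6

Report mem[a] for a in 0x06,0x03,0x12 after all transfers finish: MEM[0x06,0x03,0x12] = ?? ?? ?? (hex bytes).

MEM[0x06,0x03,0x12] = 14 9c ea

[0] 0x10->0x04 len=7 : b0 ad 14 61 bd 6c ea
[1] 0x00->0x12 len=2 : fa c3
[2] 0x05->0x0d len=6 : ad 14 61 bd 6c ea
query mem[0x06]=0x14, mem[0x03]=0x9c, mem[0x12]=0xea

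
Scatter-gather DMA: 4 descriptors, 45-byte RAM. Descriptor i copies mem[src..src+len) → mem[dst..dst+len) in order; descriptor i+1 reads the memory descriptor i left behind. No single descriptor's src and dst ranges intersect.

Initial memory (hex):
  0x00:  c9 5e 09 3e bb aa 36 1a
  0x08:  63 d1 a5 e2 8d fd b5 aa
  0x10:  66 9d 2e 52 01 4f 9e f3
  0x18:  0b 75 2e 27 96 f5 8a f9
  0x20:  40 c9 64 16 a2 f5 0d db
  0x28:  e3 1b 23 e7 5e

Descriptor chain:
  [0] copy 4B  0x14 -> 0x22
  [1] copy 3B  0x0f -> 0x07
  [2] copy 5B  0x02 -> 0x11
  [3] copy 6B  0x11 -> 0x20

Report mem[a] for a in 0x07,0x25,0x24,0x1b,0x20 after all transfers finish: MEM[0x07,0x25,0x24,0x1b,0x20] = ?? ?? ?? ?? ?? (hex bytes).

MEM[0x07,0x25,0x24,0x1b,0x20] = aa 9e 36 27 09

  after D0: wrote 4B at 0x22 = 014f9ef3
  after D1: wrote 3B at 0x07 = aa669d
  after D2: wrote 5B at 0x11 = 093ebbaa36
  after D3: wrote 6B at 0x20 = 093ebbaa369e
query mem[0x07]=0xaa, mem[0x25]=0x9e, mem[0x24]=0x36, mem[0x1b]=0x27, mem[0x20]=0x09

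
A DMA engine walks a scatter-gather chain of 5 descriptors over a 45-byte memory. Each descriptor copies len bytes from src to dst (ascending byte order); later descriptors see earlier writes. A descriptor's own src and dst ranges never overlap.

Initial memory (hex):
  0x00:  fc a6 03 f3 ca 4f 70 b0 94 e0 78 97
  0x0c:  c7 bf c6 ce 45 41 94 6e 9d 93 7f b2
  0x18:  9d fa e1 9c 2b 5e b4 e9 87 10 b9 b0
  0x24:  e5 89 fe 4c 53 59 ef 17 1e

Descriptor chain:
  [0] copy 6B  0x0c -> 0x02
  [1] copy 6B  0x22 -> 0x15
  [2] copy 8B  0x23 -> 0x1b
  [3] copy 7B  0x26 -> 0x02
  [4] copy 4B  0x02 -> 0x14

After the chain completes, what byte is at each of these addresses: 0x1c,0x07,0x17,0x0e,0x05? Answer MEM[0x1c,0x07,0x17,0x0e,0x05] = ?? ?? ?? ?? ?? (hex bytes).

MEM[0x1c,0x07,0x17,0x0e,0x05] = e5 17 59 c6 59

#0 dst[0x02+6] := {0xc7,0xbf,0xc6,0xce,0x45,0x41}
#1 dst[0x15+6] := {0xb9,0xb0,0xe5,0x89,0xfe,0x4c}
#2 dst[0x1b+8] := {0xb0,0xe5,0x89,0xfe,0x4c,0x53,0x59,0xef}
#3 dst[0x02+7] := {0xfe,0x4c,0x53,0x59,0xef,0x17,0x1e}
#4 dst[0x14+4] := {0xfe,0x4c,0x53,0x59}
query mem[0x1c]=0xe5, mem[0x07]=0x17, mem[0x17]=0x59, mem[0x0e]=0xc6, mem[0x05]=0x59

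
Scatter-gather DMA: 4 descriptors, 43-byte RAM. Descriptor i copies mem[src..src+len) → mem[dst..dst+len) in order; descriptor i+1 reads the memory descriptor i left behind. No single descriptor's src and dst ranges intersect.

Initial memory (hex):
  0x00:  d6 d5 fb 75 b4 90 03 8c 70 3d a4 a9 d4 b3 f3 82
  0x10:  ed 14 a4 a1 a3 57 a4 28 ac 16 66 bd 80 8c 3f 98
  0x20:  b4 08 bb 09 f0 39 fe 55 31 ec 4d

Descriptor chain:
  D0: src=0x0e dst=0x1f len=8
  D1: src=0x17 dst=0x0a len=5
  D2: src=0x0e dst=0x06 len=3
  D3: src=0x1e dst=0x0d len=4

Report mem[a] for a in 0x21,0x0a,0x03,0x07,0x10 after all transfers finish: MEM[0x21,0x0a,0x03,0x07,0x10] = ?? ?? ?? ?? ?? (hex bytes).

MEM[0x21,0x0a,0x03,0x07,0x10] = ed 28 75 82 ed

#0 dst[0x1f+8] := {0xf3,0x82,0xed,0x14,0xa4,0xa1,0xa3,0x57}
#1 dst[0x0a+5] := {0x28,0xac,0x16,0x66,0xbd}
#2 dst[0x06+3] := {0xbd,0x82,0xed}
#3 dst[0x0d+4] := {0x3f,0xf3,0x82,0xed}
query mem[0x21]=0xed, mem[0x0a]=0x28, mem[0x03]=0x75, mem[0x07]=0x82, mem[0x10]=0xed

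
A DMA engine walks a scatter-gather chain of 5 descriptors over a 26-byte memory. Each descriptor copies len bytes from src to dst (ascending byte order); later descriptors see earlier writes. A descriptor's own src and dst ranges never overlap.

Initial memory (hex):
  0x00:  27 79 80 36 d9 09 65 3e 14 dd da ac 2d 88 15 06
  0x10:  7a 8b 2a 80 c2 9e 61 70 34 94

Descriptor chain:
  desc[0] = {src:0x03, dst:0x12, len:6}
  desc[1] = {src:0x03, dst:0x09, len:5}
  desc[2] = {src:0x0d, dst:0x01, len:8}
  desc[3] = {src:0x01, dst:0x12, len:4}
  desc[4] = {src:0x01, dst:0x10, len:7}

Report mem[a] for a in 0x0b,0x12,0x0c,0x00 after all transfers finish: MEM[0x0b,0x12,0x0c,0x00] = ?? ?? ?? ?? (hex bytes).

MEM[0x0b,0x12,0x0c,0x00] = 09 06 65 27

[0] 0x03->0x12 len=6 : 36 d9 09 65 3e 14
[1] 0x03->0x09 len=5 : 36 d9 09 65 3e
[2] 0x0d->0x01 len=8 : 3e 15 06 7a 8b 36 d9 09
[3] 0x01->0x12 len=4 : 3e 15 06 7a
[4] 0x01->0x10 len=7 : 3e 15 06 7a 8b 36 d9
query mem[0x0b]=0x09, mem[0x12]=0x06, mem[0x0c]=0x65, mem[0x00]=0x27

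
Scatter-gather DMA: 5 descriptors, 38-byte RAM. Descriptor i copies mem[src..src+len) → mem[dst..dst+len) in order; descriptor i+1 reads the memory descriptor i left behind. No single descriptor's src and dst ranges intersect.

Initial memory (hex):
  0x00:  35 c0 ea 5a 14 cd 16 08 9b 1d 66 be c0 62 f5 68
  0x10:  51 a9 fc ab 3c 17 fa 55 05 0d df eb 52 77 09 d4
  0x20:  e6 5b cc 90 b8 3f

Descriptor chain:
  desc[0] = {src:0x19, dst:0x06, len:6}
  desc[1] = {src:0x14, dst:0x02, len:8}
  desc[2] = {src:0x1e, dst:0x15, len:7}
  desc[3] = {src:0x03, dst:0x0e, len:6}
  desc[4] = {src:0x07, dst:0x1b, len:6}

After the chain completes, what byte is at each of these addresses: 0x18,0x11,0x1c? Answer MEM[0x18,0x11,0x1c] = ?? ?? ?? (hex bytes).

MEM[0x18,0x11,0x1c] = 5b 05 df

#0 dst[0x06+6] := {0x0d,0xdf,0xeb,0x52,0x77,0x09}
#1 dst[0x02+8] := {0x3c,0x17,0xfa,0x55,0x05,0x0d,0xdf,0xeb}
#2 dst[0x15+7] := {0x09,0xd4,0xe6,0x5b,0xcc,0x90,0xb8}
#3 dst[0x0e+6] := {0x17,0xfa,0x55,0x05,0x0d,0xdf}
#4 dst[0x1b+6] := {0x0d,0xdf,0xeb,0x77,0x09,0xc0}
query mem[0x18]=0x5b, mem[0x11]=0x05, mem[0x1c]=0xdf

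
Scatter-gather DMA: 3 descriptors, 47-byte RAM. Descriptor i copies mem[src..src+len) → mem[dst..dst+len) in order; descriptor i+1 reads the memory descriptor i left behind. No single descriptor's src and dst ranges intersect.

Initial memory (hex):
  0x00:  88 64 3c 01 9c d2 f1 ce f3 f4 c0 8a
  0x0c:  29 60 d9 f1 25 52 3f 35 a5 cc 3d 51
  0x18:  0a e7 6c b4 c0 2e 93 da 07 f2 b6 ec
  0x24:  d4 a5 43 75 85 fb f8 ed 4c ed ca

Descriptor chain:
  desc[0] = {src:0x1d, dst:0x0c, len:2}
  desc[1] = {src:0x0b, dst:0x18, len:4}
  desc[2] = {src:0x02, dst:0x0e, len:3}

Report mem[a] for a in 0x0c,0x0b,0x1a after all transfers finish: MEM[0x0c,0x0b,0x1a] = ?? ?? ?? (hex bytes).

  after D0: wrote 2B at 0x0c = 2e93
  after D1: wrote 4B at 0x18 = 8a2e93d9
  after D2: wrote 3B at 0x0e = 3c019c
query mem[0x0c]=0x2e, mem[0x0b]=0x8a, mem[0x1a]=0x93

MEM[0x0c,0x0b,0x1a] = 2e 8a 93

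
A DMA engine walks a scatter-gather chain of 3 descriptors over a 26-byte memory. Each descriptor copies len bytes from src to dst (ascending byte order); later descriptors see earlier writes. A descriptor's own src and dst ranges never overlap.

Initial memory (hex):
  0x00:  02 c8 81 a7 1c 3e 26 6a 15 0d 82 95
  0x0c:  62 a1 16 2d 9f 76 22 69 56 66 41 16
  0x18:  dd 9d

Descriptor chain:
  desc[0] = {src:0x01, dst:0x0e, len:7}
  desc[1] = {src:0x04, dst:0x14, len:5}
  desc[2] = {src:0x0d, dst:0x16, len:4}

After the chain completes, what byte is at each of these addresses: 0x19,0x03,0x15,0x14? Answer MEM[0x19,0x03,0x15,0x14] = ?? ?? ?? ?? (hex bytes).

MEM[0x19,0x03,0x15,0x14] = a7 a7 3e 1c

D0: mem[0x0e..0x14] <- [c8 81 a7 1c 3e 26 6a]
D1: mem[0x14..0x18] <- [1c 3e 26 6a 15]
D2: mem[0x16..0x19] <- [a1 c8 81 a7]
query mem[0x19]=0xa7, mem[0x03]=0xa7, mem[0x15]=0x3e, mem[0x14]=0x1c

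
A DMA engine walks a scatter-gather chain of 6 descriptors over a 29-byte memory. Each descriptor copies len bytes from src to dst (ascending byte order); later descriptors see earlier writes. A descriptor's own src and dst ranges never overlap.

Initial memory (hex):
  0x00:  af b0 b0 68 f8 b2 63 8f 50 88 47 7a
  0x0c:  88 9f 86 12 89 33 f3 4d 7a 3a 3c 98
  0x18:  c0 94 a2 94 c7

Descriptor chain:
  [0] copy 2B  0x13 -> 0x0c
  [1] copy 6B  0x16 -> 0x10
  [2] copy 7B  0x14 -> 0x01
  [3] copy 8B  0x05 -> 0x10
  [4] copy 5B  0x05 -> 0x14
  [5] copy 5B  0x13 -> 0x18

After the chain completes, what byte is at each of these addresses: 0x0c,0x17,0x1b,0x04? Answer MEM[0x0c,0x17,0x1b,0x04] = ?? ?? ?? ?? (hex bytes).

MEM[0x0c,0x17,0x1b,0x04] = 4d 50 a2 98

D0: mem[0x0c..0x0d] <- [4d 7a]
D1: mem[0x10..0x15] <- [3c 98 c0 94 a2 94]
D2: mem[0x01..0x07] <- [a2 94 3c 98 c0 94 a2]
D3: mem[0x10..0x17] <- [c0 94 a2 50 88 47 7a 4d]
D4: mem[0x14..0x18] <- [c0 94 a2 50 88]
D5: mem[0x18..0x1c] <- [50 c0 94 a2 50]
query mem[0x0c]=0x4d, mem[0x17]=0x50, mem[0x1b]=0xa2, mem[0x04]=0x98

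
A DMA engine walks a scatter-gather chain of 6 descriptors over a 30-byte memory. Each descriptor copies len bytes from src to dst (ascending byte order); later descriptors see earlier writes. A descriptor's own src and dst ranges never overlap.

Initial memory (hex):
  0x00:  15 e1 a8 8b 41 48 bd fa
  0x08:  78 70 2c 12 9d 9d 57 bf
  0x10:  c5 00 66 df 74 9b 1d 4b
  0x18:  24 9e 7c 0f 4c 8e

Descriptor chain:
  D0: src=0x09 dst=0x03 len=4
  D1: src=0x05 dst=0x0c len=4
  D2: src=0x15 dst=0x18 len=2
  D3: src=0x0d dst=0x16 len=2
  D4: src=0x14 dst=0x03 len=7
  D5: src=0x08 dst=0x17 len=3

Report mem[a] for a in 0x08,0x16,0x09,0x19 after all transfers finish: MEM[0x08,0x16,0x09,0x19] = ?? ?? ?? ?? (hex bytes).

[0] 0x09->0x03 len=4 : 70 2c 12 9d
[1] 0x05->0x0c len=4 : 12 9d fa 78
[2] 0x15->0x18 len=2 : 9b 1d
[3] 0x0d->0x16 len=2 : 9d fa
[4] 0x14->0x03 len=7 : 74 9b 9d fa 9b 1d 7c
[5] 0x08->0x17 len=3 : 1d 7c 2c
query mem[0x08]=0x1d, mem[0x16]=0x9d, mem[0x09]=0x7c, mem[0x19]=0x2c

MEM[0x08,0x16,0x09,0x19] = 1d 9d 7c 2c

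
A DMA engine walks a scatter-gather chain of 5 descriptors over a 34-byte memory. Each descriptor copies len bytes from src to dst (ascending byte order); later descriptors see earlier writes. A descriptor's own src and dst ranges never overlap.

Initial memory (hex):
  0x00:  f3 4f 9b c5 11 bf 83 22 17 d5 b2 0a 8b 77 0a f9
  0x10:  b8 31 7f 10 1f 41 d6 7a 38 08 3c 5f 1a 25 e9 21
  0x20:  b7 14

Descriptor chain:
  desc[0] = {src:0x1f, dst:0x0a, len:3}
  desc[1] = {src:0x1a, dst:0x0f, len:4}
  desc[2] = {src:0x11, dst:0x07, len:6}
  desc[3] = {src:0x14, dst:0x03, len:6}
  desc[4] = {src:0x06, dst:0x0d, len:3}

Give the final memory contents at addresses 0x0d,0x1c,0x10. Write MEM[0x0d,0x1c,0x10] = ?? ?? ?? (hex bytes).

MEM[0x0d,0x1c,0x10] = 7a 1a 5f

  after D0: wrote 3B at 0x0a = 21b714
  after D1: wrote 4B at 0x0f = 3c5f1a25
  after D2: wrote 6B at 0x07 = 1a25101f41d6
  after D3: wrote 6B at 0x03 = 1f41d67a3808
  after D4: wrote 3B at 0x0d = 7a3808
query mem[0x0d]=0x7a, mem[0x1c]=0x1a, mem[0x10]=0x5f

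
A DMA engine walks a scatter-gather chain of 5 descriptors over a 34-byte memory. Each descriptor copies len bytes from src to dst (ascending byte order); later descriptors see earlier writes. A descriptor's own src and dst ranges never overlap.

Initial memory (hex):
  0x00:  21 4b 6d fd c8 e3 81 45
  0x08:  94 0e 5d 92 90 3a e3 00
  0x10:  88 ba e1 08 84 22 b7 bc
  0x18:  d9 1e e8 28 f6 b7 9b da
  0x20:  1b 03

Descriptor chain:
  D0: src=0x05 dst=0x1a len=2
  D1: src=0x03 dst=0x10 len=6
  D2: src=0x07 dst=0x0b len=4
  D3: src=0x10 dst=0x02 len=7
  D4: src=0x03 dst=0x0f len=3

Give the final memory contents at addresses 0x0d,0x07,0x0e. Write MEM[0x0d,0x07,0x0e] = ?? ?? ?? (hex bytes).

[0] 0x05->0x1a len=2 : e3 81
[1] 0x03->0x10 len=6 : fd c8 e3 81 45 94
[2] 0x07->0x0b len=4 : 45 94 0e 5d
[3] 0x10->0x02 len=7 : fd c8 e3 81 45 94 b7
[4] 0x03->0x0f len=3 : c8 e3 81
query mem[0x0d]=0x0e, mem[0x07]=0x94, mem[0x0e]=0x5d

MEM[0x0d,0x07,0x0e] = 0e 94 5d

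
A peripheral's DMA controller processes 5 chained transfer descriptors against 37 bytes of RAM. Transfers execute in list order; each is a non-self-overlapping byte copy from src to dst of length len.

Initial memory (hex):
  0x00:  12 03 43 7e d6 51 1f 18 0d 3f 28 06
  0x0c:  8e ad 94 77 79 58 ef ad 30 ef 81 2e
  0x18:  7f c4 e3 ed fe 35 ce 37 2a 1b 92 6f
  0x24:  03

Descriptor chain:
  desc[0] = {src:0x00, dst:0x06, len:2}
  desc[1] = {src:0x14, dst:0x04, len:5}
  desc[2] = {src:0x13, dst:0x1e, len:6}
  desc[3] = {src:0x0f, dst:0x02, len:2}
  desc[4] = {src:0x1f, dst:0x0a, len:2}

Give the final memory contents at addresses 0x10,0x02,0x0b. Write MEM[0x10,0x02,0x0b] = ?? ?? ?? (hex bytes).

D0: mem[0x06..0x07] <- [12 03]
D1: mem[0x04..0x08] <- [30 ef 81 2e 7f]
D2: mem[0x1e..0x23] <- [ad 30 ef 81 2e 7f]
D3: mem[0x02..0x03] <- [77 79]
D4: mem[0x0a..0x0b] <- [30 ef]
query mem[0x10]=0x79, mem[0x02]=0x77, mem[0x0b]=0xef

MEM[0x10,0x02,0x0b] = 79 77 ef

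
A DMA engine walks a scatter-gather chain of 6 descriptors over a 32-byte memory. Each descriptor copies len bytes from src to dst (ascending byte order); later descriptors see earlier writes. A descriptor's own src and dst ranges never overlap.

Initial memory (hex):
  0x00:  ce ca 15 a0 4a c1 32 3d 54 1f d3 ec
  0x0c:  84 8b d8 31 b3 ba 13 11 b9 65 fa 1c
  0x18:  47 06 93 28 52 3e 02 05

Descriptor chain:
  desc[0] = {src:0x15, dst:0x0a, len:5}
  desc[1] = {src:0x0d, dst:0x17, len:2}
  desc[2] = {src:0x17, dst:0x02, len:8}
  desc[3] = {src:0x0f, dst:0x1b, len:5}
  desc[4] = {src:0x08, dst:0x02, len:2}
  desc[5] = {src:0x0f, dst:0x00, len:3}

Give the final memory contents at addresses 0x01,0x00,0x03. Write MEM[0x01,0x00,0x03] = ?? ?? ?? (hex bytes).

  after D0: wrote 5B at 0x0a = 65fa1c4706
  after D1: wrote 2B at 0x17 = 4706
  after D2: wrote 8B at 0x02 = 4706069328523e02
  after D3: wrote 5B at 0x1b = 31b3ba1311
  after D4: wrote 2B at 0x02 = 3e02
  after D5: wrote 3B at 0x00 = 31b3ba
query mem[0x01]=0xb3, mem[0x00]=0x31, mem[0x03]=0x02

MEM[0x01,0x00,0x03] = b3 31 02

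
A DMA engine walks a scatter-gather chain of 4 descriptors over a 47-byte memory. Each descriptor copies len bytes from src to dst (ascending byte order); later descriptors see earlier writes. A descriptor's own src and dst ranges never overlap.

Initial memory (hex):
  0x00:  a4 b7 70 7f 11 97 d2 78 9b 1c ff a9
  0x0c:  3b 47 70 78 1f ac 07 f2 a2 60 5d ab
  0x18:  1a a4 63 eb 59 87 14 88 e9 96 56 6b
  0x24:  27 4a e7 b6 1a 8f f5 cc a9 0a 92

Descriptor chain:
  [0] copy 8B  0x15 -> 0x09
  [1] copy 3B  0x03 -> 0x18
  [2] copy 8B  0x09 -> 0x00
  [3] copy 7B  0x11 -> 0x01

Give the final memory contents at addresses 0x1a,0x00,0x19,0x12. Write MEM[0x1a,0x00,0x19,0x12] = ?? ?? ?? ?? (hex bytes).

MEM[0x1a,0x00,0x19,0x12] = 97 60 11 07

[0] 0x15->0x09 len=8 : 60 5d ab 1a a4 63 eb 59
[1] 0x03->0x18 len=3 : 7f 11 97
[2] 0x09->0x00 len=8 : 60 5d ab 1a a4 63 eb 59
[3] 0x11->0x01 len=7 : ac 07 f2 a2 60 5d ab
query mem[0x1a]=0x97, mem[0x00]=0x60, mem[0x19]=0x11, mem[0x12]=0x07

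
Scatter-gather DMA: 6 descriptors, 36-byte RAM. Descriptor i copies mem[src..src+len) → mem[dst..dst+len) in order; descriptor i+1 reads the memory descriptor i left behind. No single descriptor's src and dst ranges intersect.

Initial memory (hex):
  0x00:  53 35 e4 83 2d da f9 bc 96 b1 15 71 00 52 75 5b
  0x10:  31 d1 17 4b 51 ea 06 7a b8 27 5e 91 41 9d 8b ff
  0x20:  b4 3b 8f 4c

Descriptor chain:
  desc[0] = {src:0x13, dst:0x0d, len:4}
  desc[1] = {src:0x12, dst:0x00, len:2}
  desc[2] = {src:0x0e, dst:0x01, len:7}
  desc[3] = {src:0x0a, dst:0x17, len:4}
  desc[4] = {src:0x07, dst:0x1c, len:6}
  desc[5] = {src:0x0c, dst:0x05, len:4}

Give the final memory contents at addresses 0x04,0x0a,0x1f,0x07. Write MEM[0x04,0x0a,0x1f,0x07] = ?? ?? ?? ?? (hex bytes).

MEM[0x04,0x0a,0x1f,0x07] = d1 15 15 51

D0: mem[0x0d..0x10] <- [4b 51 ea 06]
D1: mem[0x00..0x01] <- [17 4b]
D2: mem[0x01..0x07] <- [51 ea 06 d1 17 4b 51]
D3: mem[0x17..0x1a] <- [15 71 00 4b]
D4: mem[0x1c..0x21] <- [51 96 b1 15 71 00]
D5: mem[0x05..0x08] <- [00 4b 51 ea]
query mem[0x04]=0xd1, mem[0x0a]=0x15, mem[0x1f]=0x15, mem[0x07]=0x51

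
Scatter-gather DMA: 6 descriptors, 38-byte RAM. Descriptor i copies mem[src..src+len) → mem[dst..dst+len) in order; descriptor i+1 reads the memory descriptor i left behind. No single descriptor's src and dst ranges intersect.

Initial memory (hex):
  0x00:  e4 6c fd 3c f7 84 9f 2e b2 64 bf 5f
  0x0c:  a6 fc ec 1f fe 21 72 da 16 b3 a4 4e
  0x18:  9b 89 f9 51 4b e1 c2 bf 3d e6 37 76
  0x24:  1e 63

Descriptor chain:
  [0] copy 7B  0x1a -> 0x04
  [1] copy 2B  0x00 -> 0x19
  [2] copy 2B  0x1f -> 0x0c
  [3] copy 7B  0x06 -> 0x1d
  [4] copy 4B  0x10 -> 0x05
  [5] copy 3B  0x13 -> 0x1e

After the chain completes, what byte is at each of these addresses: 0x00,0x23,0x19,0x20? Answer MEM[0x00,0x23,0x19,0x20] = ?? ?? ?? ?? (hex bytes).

[0] 0x1a->0x04 len=7 : f9 51 4b e1 c2 bf 3d
[1] 0x00->0x19 len=2 : e4 6c
[2] 0x1f->0x0c len=2 : bf 3d
[3] 0x06->0x1d len=7 : 4b e1 c2 bf 3d 5f bf
[4] 0x10->0x05 len=4 : fe 21 72 da
[5] 0x13->0x1e len=3 : da 16 b3
query mem[0x00]=0xe4, mem[0x23]=0xbf, mem[0x19]=0xe4, mem[0x20]=0xb3

MEM[0x00,0x23,0x19,0x20] = e4 bf e4 b3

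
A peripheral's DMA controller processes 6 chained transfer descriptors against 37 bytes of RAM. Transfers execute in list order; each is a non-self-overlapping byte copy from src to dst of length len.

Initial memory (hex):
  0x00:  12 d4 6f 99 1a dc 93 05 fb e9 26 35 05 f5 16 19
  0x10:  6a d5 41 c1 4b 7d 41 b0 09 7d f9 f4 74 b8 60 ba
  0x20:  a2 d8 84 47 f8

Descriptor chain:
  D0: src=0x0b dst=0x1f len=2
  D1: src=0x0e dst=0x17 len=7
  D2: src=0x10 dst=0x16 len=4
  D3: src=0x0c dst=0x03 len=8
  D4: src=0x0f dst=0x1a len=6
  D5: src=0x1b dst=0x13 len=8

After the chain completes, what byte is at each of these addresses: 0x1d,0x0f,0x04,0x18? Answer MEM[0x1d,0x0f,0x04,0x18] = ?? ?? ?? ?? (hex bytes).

  after D0: wrote 2B at 0x1f = 3505
  after D1: wrote 7B at 0x17 = 16196ad541c14b
  after D2: wrote 4B at 0x16 = 6ad541c1
  after D3: wrote 8B at 0x03 = 05f516196ad541c1
  after D4: wrote 6B at 0x1a = 196ad541c14b
  after D5: wrote 8B at 0x13 = 6ad541c14b05d884
query mem[0x1d]=0x41, mem[0x0f]=0x19, mem[0x04]=0xf5, mem[0x18]=0x05

MEM[0x1d,0x0f,0x04,0x18] = 41 19 f5 05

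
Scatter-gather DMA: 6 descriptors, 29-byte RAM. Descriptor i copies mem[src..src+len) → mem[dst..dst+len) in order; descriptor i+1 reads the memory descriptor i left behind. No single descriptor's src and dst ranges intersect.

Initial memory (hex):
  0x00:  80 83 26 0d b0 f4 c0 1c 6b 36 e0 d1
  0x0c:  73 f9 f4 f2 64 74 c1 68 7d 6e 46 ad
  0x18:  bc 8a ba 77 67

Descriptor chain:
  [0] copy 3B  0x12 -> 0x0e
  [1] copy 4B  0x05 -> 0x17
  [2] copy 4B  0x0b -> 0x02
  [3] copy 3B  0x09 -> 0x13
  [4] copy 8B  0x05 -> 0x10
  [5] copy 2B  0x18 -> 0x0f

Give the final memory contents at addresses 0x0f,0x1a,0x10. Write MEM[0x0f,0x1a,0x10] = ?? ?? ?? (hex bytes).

  after D0: wrote 3B at 0x0e = c1687d
  after D1: wrote 4B at 0x17 = f4c01c6b
  after D2: wrote 4B at 0x02 = d173f9c1
  after D3: wrote 3B at 0x13 = 36e0d1
  after D4: wrote 8B at 0x10 = c1c01c6b36e0d173
  after D5: wrote 2B at 0x0f = c01c
query mem[0x0f]=0xc0, mem[0x1a]=0x6b, mem[0x10]=0x1c

MEM[0x0f,0x1a,0x10] = c0 6b 1c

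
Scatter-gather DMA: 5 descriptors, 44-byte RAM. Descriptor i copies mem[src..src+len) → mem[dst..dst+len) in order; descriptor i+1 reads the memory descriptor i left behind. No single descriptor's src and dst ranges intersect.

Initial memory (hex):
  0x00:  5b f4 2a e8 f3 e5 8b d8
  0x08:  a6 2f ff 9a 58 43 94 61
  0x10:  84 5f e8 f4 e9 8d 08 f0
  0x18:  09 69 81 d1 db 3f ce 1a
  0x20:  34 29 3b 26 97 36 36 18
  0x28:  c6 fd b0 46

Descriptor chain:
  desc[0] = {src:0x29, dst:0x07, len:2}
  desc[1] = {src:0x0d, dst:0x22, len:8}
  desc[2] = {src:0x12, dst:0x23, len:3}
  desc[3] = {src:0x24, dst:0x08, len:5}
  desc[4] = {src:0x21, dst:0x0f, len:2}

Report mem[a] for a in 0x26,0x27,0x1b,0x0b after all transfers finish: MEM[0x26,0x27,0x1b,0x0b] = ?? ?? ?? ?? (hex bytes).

MEM[0x26,0x27,0x1b,0x0b] = 5f e8 d1 e8

  after D0: wrote 2B at 0x07 = fdb0
  after D1: wrote 8B at 0x22 = 439461845fe8f4e9
  after D2: wrote 3B at 0x23 = e8f4e9
  after D3: wrote 5B at 0x08 = f4e95fe8f4
  after D4: wrote 2B at 0x0f = 2943
query mem[0x26]=0x5f, mem[0x27]=0xe8, mem[0x1b]=0xd1, mem[0x0b]=0xe8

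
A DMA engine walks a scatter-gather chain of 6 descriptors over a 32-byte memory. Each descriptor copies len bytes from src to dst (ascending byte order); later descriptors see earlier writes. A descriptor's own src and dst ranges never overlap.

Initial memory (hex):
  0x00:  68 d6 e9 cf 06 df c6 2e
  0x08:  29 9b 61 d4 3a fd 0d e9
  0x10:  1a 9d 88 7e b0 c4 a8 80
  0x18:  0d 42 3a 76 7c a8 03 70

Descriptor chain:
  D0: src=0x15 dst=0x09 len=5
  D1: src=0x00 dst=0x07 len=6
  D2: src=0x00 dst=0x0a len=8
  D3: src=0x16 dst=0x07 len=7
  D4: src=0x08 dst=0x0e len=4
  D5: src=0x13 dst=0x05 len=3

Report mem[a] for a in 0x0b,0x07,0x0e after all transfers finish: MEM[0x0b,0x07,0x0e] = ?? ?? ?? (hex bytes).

[0] 0x15->0x09 len=5 : c4 a8 80 0d 42
[1] 0x00->0x07 len=6 : 68 d6 e9 cf 06 df
[2] 0x00->0x0a len=8 : 68 d6 e9 cf 06 df c6 68
[3] 0x16->0x07 len=7 : a8 80 0d 42 3a 76 7c
[4] 0x08->0x0e len=4 : 80 0d 42 3a
[5] 0x13->0x05 len=3 : 7e b0 c4
query mem[0x0b]=0x3a, mem[0x07]=0xc4, mem[0x0e]=0x80

MEM[0x0b,0x07,0x0e] = 3a c4 80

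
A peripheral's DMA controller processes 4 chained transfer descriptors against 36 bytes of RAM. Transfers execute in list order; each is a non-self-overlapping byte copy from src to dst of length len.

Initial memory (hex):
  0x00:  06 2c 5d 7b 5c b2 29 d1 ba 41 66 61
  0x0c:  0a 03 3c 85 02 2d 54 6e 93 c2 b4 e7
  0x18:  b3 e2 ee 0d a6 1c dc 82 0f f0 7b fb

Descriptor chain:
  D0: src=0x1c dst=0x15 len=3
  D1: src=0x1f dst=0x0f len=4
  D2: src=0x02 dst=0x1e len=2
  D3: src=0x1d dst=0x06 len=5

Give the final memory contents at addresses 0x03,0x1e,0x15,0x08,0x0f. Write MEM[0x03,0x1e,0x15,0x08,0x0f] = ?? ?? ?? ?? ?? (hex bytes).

#0 dst[0x15+3] := {0xa6,0x1c,0xdc}
#1 dst[0x0f+4] := {0x82,0x0f,0xf0,0x7b}
#2 dst[0x1e+2] := {0x5d,0x7b}
#3 dst[0x06+5] := {0x1c,0x5d,0x7b,0x0f,0xf0}
query mem[0x03]=0x7b, mem[0x1e]=0x5d, mem[0x15]=0xa6, mem[0x08]=0x7b, mem[0x0f]=0x82

MEM[0x03,0x1e,0x15,0x08,0x0f] = 7b 5d a6 7b 82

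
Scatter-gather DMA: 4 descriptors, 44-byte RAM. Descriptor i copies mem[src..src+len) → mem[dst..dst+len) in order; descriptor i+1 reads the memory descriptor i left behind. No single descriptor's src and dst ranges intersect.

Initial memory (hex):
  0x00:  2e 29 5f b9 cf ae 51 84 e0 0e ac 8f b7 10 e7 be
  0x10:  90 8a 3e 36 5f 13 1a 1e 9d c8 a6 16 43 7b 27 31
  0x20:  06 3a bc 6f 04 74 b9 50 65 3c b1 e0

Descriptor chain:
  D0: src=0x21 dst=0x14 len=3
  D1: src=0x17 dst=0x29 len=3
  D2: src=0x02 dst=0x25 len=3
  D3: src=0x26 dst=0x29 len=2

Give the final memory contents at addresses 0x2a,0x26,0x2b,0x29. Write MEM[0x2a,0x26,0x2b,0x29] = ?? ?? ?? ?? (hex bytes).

[0] 0x21->0x14 len=3 : 3a bc 6f
[1] 0x17->0x29 len=3 : 1e 9d c8
[2] 0x02->0x25 len=3 : 5f b9 cf
[3] 0x26->0x29 len=2 : b9 cf
query mem[0x2a]=0xcf, mem[0x26]=0xb9, mem[0x2b]=0xc8, mem[0x29]=0xb9

MEM[0x2a,0x26,0x2b,0x29] = cf b9 c8 b9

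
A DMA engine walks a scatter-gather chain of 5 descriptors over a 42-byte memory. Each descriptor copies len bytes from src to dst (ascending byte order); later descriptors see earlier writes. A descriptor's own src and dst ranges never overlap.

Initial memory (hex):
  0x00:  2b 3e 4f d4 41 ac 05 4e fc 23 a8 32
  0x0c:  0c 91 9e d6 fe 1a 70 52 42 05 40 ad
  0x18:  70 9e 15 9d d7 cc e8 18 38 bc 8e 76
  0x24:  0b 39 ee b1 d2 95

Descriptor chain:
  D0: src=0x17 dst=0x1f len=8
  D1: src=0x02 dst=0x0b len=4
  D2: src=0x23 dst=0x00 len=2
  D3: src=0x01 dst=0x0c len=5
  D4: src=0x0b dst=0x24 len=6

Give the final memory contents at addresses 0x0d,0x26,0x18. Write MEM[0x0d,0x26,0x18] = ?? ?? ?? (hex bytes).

MEM[0x0d,0x26,0x18] = 4f 4f 70

[0] 0x17->0x1f len=8 : ad 70 9e 15 9d d7 cc e8
[1] 0x02->0x0b len=4 : 4f d4 41 ac
[2] 0x23->0x00 len=2 : 9d d7
[3] 0x01->0x0c len=5 : d7 4f d4 41 ac
[4] 0x0b->0x24 len=6 : 4f d7 4f d4 41 ac
query mem[0x0d]=0x4f, mem[0x26]=0x4f, mem[0x18]=0x70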